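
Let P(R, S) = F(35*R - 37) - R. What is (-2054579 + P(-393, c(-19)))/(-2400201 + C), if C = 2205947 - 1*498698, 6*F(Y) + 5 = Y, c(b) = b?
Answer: 4112971/1385904 ≈ 2.9677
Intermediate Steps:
F(Y) = -⅚ + Y/6
C = 1707249 (C = 2205947 - 498698 = 1707249)
P(R, S) = -7 + 29*R/6 (P(R, S) = (-⅚ + (35*R - 37)/6) - R = (-⅚ + (-37 + 35*R)/6) - R = (-⅚ + (-37/6 + 35*R/6)) - R = (-7 + 35*R/6) - R = -7 + 29*R/6)
(-2054579 + P(-393, c(-19)))/(-2400201 + C) = (-2054579 + (-7 + (29/6)*(-393)))/(-2400201 + 1707249) = (-2054579 + (-7 - 3799/2))/(-692952) = (-2054579 - 3813/2)*(-1/692952) = -4112971/2*(-1/692952) = 4112971/1385904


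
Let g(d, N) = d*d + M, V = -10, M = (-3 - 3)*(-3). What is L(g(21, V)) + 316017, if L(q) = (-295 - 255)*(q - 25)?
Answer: 77317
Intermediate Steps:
M = 18 (M = -6*(-3) = 18)
g(d, N) = 18 + d**2 (g(d, N) = d*d + 18 = d**2 + 18 = 18 + d**2)
L(q) = 13750 - 550*q (L(q) = -550*(-25 + q) = 13750 - 550*q)
L(g(21, V)) + 316017 = (13750 - 550*(18 + 21**2)) + 316017 = (13750 - 550*(18 + 441)) + 316017 = (13750 - 550*459) + 316017 = (13750 - 252450) + 316017 = -238700 + 316017 = 77317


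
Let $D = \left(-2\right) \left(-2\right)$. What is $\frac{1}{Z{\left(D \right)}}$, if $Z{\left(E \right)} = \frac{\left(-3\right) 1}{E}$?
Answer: $- \frac{4}{3} \approx -1.3333$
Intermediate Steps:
$D = 4$
$Z{\left(E \right)} = - \frac{3}{E}$
$\frac{1}{Z{\left(D \right)}} = \frac{1}{\left(-3\right) \frac{1}{4}} = \frac{1}{- \frac{3}{4}} = - \frac{4}{3}$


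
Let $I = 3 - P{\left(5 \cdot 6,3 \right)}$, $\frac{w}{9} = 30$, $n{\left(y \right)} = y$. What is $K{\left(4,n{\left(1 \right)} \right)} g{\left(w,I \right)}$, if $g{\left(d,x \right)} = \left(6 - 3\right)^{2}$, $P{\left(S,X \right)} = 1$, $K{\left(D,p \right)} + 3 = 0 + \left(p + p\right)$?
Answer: $-9$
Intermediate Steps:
$K{\left(D,p \right)} = -3 + 2 p$ ($K{\left(D,p \right)} = -3 + \left(0 + \left(p + p\right)\right) = -3 + \left(0 + 2 p\right) = -3 + 2 p$)
$w = 270$ ($w = 9 \cdot 30 = 270$)
$I = 2$ ($I = 3 - 1 = 2$)
$g{\left(d,x \right)} = 9$ ($g{\left(d,x \right)} = 3^{2} = 9$)
$K{\left(4,n{\left(1 \right)} \right)} g{\left(w,I \right)} = \left(-3 + 2 \cdot 1\right) 9 = \left(-3 + 2\right) 9 = \left(-1\right) 9 = -9$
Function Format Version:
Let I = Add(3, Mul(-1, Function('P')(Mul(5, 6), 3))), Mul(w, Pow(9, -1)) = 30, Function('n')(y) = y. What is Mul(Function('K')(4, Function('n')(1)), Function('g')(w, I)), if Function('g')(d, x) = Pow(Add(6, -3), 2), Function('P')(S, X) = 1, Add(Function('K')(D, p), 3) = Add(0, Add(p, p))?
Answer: -9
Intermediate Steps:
Function('K')(D, p) = Add(-3, Mul(2, p)) (Function('K')(D, p) = Add(-3, Add(0, Add(p, p))) = Add(-3, Add(0, Mul(2, p))) = Add(-3, Mul(2, p)))
w = 270 (w = Mul(9, 30) = 270)
I = 2 (I = Add(3, Mul(-1, 1)) = Add(3, -1) = 2)
Function('g')(d, x) = 9 (Function('g')(d, x) = Pow(3, 2) = 9)
Mul(Function('K')(4, Function('n')(1)), Function('g')(w, I)) = Mul(Add(-3, Mul(2, 1)), 9) = Mul(Add(-3, 2), 9) = Mul(-1, 9) = -9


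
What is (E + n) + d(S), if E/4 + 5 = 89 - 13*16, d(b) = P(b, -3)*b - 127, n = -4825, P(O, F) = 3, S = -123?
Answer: -5817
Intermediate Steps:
d(b) = -127 + 3*b (d(b) = 3*b - 127 = -127 + 3*b)
E = -496 (E = -20 + 4*(89 - 13*16) = -20 + 4*(89 - 208) = -20 + 4*(-119) = -20 - 476 = -496)
(E + n) + d(S) = (-496 - 4825) + (-127 + 3*(-123)) = -5321 + (-127 - 369) = -5321 - 496 = -5817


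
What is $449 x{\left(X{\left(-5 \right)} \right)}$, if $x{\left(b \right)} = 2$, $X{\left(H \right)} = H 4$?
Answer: $898$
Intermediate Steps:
$X{\left(H \right)} = 4 H$
$449 x{\left(X{\left(-5 \right)} \right)} = 449 \cdot 2 = 898$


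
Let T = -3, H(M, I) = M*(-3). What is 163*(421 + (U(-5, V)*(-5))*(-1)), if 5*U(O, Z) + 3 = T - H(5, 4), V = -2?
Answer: 70090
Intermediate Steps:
H(M, I) = -3*M
U(O, Z) = 9/5 (U(O, Z) = -⅗ + (-3 - (-3)*5)/5 = -⅗ + (-3 - 1*(-15))/5 = -⅗ + (-3 + 15)/5 = -⅗ + (⅕)*12 = -⅗ + 12/5 = 9/5)
163*(421 + (U(-5, V)*(-5))*(-1)) = 163*(421 + ((9/5)*(-5))*(-1)) = 163*(421 - 9*(-1)) = 163*(421 + 9) = 163*430 = 70090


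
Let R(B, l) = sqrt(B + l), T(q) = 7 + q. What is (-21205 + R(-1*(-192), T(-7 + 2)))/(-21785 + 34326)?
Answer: -21205/12541 + sqrt(194)/12541 ≈ -1.6897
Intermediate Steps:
(-21205 + R(-1*(-192), T(-7 + 2)))/(-21785 + 34326) = (-21205 + sqrt(-1*(-192) + (7 + (-7 + 2))))/(-21785 + 34326) = (-21205 + sqrt(192 + (7 - 5)))/12541 = (-21205 + sqrt(192 + 2))*(1/12541) = (-21205 + sqrt(194))*(1/12541) = -21205/12541 + sqrt(194)/12541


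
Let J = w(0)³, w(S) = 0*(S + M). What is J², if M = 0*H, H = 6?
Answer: 0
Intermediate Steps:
M = 0 (M = 0*6 = 0)
w(S) = 0 (w(S) = 0*(S + 0) = 0*S = 0)
J = 0 (J = 0³ = 0)
J² = 0² = 0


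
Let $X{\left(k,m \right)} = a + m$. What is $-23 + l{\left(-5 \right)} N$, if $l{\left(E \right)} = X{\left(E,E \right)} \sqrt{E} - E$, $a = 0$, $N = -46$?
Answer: $-253 + 230 i \sqrt{5} \approx -253.0 + 514.3 i$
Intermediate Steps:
$X{\left(k,m \right)} = m$ ($X{\left(k,m \right)} = 0 + m = m$)
$l{\left(E \right)} = E^{\frac{3}{2}} - E$ ($l{\left(E \right)} = E \sqrt{E} - E = E^{\frac{3}{2}} - E$)
$-23 + l{\left(-5 \right)} N = -23 + \left(\left(-5\right)^{\frac{3}{2}} - -5\right) \left(-46\right) = -23 + \left(- 5 i \sqrt{5} + 5\right) \left(-46\right) = -23 + \left(5 - 5 i \sqrt{5}\right) \left(-46\right) = -23 - \left(230 - 230 i \sqrt{5}\right) = -253 + 230 i \sqrt{5}$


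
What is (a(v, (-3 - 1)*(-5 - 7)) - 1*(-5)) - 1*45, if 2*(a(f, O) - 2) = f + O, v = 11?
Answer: -17/2 ≈ -8.5000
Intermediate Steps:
a(f, O) = 2 + O/2 + f/2 (a(f, O) = 2 + (f + O)/2 = 2 + (O + f)/2 = 2 + (O/2 + f/2) = 2 + O/2 + f/2)
(a(v, (-3 - 1)*(-5 - 7)) - 1*(-5)) - 1*45 = ((2 + ((-3 - 1)*(-5 - 7))/2 + (½)*11) - 1*(-5)) - 1*45 = ((2 + (-4*(-12))/2 + 11/2) + 5) - 45 = ((2 + (½)*48 + 11/2) + 5) - 45 = ((2 + 24 + 11/2) + 5) - 45 = (63/2 + 5) - 45 = 73/2 - 45 = -17/2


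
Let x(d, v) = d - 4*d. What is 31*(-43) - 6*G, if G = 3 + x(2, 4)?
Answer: -1315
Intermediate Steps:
x(d, v) = -3*d
G = -3 (G = 3 - 3*2 = 3 - 6 = -3)
31*(-43) - 6*G = 31*(-43) - 6*(-3) = -1333 + 18 = -1315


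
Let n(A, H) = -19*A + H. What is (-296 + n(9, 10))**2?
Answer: 208849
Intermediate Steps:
n(A, H) = H - 19*A
(-296 + n(9, 10))**2 = (-296 + (10 - 19*9))**2 = (-296 + (10 - 171))**2 = (-296 - 161)**2 = (-457)**2 = 208849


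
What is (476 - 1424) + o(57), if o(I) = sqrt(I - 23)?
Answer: -948 + sqrt(34) ≈ -942.17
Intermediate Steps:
o(I) = sqrt(-23 + I)
(476 - 1424) + o(57) = (476 - 1424) + sqrt(-23 + 57) = -948 + sqrt(34)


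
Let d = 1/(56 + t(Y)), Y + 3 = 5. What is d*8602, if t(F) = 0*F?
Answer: 4301/28 ≈ 153.61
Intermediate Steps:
Y = 2 (Y = -3 + 5 = 2)
t(F) = 0
d = 1/56 (d = 1/(56 + 0) = 1/56 ≈ 0.017857)
d*8602 = (1/56)*8602 = 4301/28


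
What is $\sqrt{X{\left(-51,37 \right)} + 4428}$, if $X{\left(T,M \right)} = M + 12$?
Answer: $11 \sqrt{37} \approx 66.91$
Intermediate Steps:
$X{\left(T,M \right)} = 12 + M$
$\sqrt{X{\left(-51,37 \right)} + 4428} = \sqrt{\left(12 + 37\right) + 4428} = \sqrt{49 + 4428} = \sqrt{4477} = 11 \sqrt{37}$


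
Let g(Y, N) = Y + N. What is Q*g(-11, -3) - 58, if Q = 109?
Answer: -1584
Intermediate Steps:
g(Y, N) = N + Y
Q*g(-11, -3) - 58 = 109*(-3 - 11) - 58 = 109*(-14) - 58 = -1526 - 58 = -1584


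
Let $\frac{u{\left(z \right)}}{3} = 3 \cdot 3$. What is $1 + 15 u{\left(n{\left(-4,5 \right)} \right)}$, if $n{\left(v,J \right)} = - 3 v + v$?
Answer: $406$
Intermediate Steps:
$n{\left(v,J \right)} = - 2 v$
$u{\left(z \right)} = 27$ ($u{\left(z \right)} = 3 \cdot 3 \cdot 3 = 3 \cdot 9 = 27$)
$1 + 15 u{\left(n{\left(-4,5 \right)} \right)} = 1 + 15 \cdot 27 = 1 + 405 = 406$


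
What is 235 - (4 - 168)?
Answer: 399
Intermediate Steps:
235 - (4 - 168) = 235 - 1*(-164) = 235 + 164 = 399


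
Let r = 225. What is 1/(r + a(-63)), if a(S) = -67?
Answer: 1/158 ≈ 0.0063291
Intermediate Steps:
1/(r + a(-63)) = 1/(225 - 67) = 1/158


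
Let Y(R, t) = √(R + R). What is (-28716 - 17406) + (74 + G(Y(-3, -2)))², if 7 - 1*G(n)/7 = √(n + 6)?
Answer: -46122 + (123 - 7*√(6 + I*√6))² ≈ -35001.0 - 724.23*I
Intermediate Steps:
Y(R, t) = √2*√R (Y(R, t) = √(2*R) = √2*√R)
G(n) = 49 - 7*√(6 + n) (G(n) = 49 - 7*√(n + 6) = 49 - 7*√(6 + n))
(-28716 - 17406) + (74 + G(Y(-3, -2)))² = (-28716 - 17406) + (74 + (49 - 7*√(6 + √2*√(-3))))² = -46122 + (74 + (49 - 7*√(6 + √2*(I*√3))))² = -46122 + (74 + (49 - 7*√(6 + I*√6)))² = -46122 + (123 - 7*√(6 + I*√6))²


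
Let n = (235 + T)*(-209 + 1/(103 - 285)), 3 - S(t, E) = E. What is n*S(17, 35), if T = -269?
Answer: -20693216/91 ≈ -2.2740e+5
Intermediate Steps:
S(t, E) = 3 - E
n = 646663/91 (n = (235 - 269)*(-209 + 1/(103 - 285)) = -34*(-209 + 1/(-182)) = -34*(-209 - 1/182) = -34*(-38039/182) = 646663/91 ≈ 7106.2)
n*S(17, 35) = 646663*(3 - 1*35)/91 = 646663*(3 - 35)/91 = (646663/91)*(-32) = -20693216/91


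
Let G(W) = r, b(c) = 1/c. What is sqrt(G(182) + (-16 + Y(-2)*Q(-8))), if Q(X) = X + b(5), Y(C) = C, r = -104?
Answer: 3*I*sqrt(290)/5 ≈ 10.218*I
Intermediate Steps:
G(W) = -104
Q(X) = 1/5 + X (Q(X) = X + 1/5 = 1/5 + X)
sqrt(G(182) + (-16 + Y(-2)*Q(-8))) = sqrt(-104 + (-16 - 2*(1/5 - 8))) = sqrt(-104 + (-16 - 2*(-39/5))) = sqrt(-104 + (-16 + 78/5)) = sqrt(-104 - 2/5) = sqrt(-522/5) = 3*I*sqrt(290)/5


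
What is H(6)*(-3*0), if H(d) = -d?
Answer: 0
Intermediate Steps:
H(6)*(-3*0) = (-1*6)*(-3*0) = -6*0 = 0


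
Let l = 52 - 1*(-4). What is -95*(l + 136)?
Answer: -18240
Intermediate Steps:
l = 56 (l = 52 + 4 = 56)
-95*(l + 136) = -95*(56 + 136) = -95*192 = -18240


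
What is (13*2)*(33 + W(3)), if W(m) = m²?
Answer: 1092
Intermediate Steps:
(13*2)*(33 + W(3)) = (13*2)*(33 + 3²) = 26*(33 + 9) = 26*42 = 1092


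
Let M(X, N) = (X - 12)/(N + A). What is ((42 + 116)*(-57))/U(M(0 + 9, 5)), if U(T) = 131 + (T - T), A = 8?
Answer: -9006/131 ≈ -68.748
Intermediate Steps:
M(X, N) = (-12 + X)/(8 + N) (M(X, N) = (X - 12)/(N + 8) = (-12 + X)/(8 + N))
U(T) = 131 (U(T) = 131 + 0 = 131)
((42 + 116)*(-57))/U(M(0 + 9, 5)) = ((42 + 116)*(-57))/131 = (158*(-57))*(1/131) = -9006*1/131 = -9006/131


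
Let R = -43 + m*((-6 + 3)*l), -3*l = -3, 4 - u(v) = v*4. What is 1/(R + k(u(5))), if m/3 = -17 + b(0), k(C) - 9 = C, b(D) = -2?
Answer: 1/121 ≈ 0.0082645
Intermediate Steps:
u(v) = 4 - 4*v (u(v) = 4 - v*4 = 4 - 4*v)
k(C) = 9 + C
m = -57 (m = 3*(-17 - 2) = 3*(-19) = -57)
l = 1 (l = -1/3*(-3) = 1)
R = 128 (R = -43 - 57*(-6 + 3) = -43 - (-171) = -43 - 57*(-3) = -43 + 171 = 128)
1/(R + k(u(5))) = 1/(128 + (9 + (4 - 4*5))) = 1/(128 + (9 + (4 - 20))) = 1/(128 + (9 - 16)) = 1/(128 - 7) = 1/121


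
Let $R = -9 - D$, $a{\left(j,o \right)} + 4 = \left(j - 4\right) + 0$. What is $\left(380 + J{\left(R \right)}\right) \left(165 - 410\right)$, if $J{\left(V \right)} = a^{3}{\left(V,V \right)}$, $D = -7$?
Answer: $151900$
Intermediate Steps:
$a{\left(j,o \right)} = -8 + j$ ($a{\left(j,o \right)} = -4 + \left(\left(j - 4\right) + 0\right) = -4 + \left(\left(-4 + j\right) + 0\right) = -4 + \left(-4 + j\right) = -8 + j$)
$R = -2$ ($R = -9 - -7 = -9 + 7 = -2$)
$J{\left(V \right)} = \left(-8 + V\right)^{3}$
$\left(380 + J{\left(R \right)}\right) \left(165 - 410\right) = \left(380 + \left(-8 - 2\right)^{3}\right) \left(165 - 410\right) = \left(380 + \left(-10\right)^{3}\right) \left(-245\right) = \left(380 - 1000\right) \left(-245\right) = \left(-620\right) \left(-245\right) = 151900$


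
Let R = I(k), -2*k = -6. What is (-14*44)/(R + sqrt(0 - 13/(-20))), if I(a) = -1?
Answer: 1760 + 176*sqrt(65) ≈ 3179.0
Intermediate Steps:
k = 3 (k = -1/2*(-6) = 3)
R = -1
(-14*44)/(R + sqrt(0 - 13/(-20))) = (-14*44)/(-1 + sqrt(0 - 13/(-20))) = -616/(-1 + sqrt(0 - 13*(-1/20))) = -616/(-1 + sqrt(0 + 13/20)) = -616/(-1 + sqrt(13/20)) = -616/(-1 + sqrt(65)/10)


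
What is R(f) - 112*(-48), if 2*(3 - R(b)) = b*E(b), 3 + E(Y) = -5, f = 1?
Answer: 5383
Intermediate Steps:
E(Y) = -8 (E(Y) = -3 - 5 = -8)
R(b) = 3 + 4*b (R(b) = 3 - b*(-8)/2 = 3 - (-4)*b = 3 + 4*b)
R(f) - 112*(-48) = (3 + 4*1) - 112*(-48) = (3 + 4) + 5376 = 7 + 5376 = 5383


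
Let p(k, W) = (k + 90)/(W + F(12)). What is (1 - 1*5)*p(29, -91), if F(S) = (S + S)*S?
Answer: -476/197 ≈ -2.4162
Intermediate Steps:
F(S) = 2*S² (F(S) = (2*S)*S = 2*S²)
p(k, W) = (90 + k)/(288 + W) (p(k, W) = (k + 90)/(W + 2*12²) = (90 + k)/(W + 2*144) = (90 + k)/(W + 288) = (90 + k)/(288 + W))
(1 - 1*5)*p(29, -91) = (1 - 1*5)*((90 + 29)/(288 - 91)) = (1 - 5)*(119/197) = -4*119/197 = -476/197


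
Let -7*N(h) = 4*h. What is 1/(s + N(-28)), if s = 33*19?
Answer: 1/643 ≈ 0.0015552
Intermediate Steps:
N(h) = -4*h/7
s = 627
1/(s + N(-28)) = 1/(627 - 4/7*(-28)) = 1/(627 + 16) = 1/643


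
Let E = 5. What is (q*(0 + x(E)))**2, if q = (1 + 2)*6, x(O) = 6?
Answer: 11664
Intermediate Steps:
q = 18 (q = 3*6 = 18)
(q*(0 + x(E)))**2 = (18*(0 + 6))**2 = (18*6)**2 = 108**2 = 11664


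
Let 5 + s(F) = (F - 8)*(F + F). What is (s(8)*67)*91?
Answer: -30485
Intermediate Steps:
s(F) = -5 + 2*F*(-8 + F) (s(F) = -5 + (F - 8)*(F + F) = -5 + (-8 + F)*(2*F) = -5 + 2*F*(-8 + F))
(s(8)*67)*91 = ((-5 - 16*8 + 2*8²)*67)*91 = ((-5 - 128 + 2*64)*67)*91 = ((-5 - 128 + 128)*67)*91 = -5*67*91 = -335*91 = -30485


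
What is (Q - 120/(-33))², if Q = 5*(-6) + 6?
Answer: 50176/121 ≈ 414.68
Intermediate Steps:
Q = -24 (Q = -30 + 6 = -24)
(Q - 120/(-33))² = (-24 - 120/(-33))² = (-24 - 120*(-1/33))² = (-24 + 40/11)² = (-224/11)² = 50176/121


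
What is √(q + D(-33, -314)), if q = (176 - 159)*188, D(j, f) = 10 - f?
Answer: 8*√55 ≈ 59.330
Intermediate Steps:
q = 3196 (q = 17*188 = 3196)
√(q + D(-33, -314)) = √(3196 + (10 - 1*(-314))) = √(3196 + (10 + 314)) = √(3196 + 324) = √3520 = 8*√55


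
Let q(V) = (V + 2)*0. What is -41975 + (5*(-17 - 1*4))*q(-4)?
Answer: -41975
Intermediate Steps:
q(V) = 0 (q(V) = (2 + V)*0 = 0)
-41975 + (5*(-17 - 1*4))*q(-4) = -41975 + (5*(-17 - 1*4))*0 = -41975 + (5*(-17 - 4))*0 = -41975 + (5*(-21))*0 = -41975 - 105*0 = -41975 + 0 = -41975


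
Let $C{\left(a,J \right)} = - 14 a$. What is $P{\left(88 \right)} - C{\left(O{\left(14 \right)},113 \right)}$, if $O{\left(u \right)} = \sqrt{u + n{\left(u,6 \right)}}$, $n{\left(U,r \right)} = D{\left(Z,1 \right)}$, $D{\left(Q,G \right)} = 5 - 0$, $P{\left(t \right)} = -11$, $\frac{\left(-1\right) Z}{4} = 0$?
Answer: $-11 + 14 \sqrt{19} \approx 50.025$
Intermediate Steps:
$Z = 0$ ($Z = \left(-4\right) 0 = 0$)
$D{\left(Q,G \right)} = 5$ ($D{\left(Q,G \right)} = 5 + 0 = 5$)
$n{\left(U,r \right)} = 5$
$O{\left(u \right)} = \sqrt{5 + u}$ ($O{\left(u \right)} = \sqrt{u + 5} = \sqrt{5 + u}$)
$P{\left(88 \right)} - C{\left(O{\left(14 \right)},113 \right)} = -11 - - 14 \sqrt{5 + 14} = -11 - - 14 \sqrt{19} = -11 + 14 \sqrt{19}$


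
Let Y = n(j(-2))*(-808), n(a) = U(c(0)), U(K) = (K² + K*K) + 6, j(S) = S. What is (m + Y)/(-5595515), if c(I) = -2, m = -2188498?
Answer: 439962/1119103 ≈ 0.39314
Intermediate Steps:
U(K) = 6 + 2*K² (U(K) = (K² + K²) + 6 = 2*K² + 6 = 6 + 2*K²)
n(a) = 14 (n(a) = 6 + 2*(-2)² = 6 + 2*4 = 6 + 8 = 14)
Y = -11312 (Y = 14*(-808) = -11312)
(m + Y)/(-5595515) = (-2188498 - 11312)/(-5595515) = -2199810*(-1/5595515) = 439962/1119103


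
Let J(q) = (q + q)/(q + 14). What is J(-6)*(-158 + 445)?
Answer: -861/2 ≈ -430.50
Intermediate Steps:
J(q) = 2*q/(14 + q) (J(q) = (2*q)/(14 + q) = 2*q/(14 + q))
J(-6)*(-158 + 445) = (2*(-6)/(14 - 6))*(-158 + 445) = (2*(-6)/8)*287 = (2*(-6)*(⅛))*287 = -3/2*287 = -861/2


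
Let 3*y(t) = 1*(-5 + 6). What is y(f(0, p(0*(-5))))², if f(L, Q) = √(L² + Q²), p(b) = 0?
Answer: ⅑ ≈ 0.11111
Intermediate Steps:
y(t) = ⅓ (y(t) = (1*(-5 + 6))/3 = (1*1)/3 = (⅓)*1 = ⅓)
y(f(0, p(0*(-5))))² = (⅓)² = ⅑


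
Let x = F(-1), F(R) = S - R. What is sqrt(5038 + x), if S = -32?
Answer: sqrt(5007) ≈ 70.760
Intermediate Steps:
F(R) = -32 - R
x = -31 (x = -32 - 1*(-1) = -32 + 1 = -31)
sqrt(5038 + x) = sqrt(5038 - 31) = sqrt(5007)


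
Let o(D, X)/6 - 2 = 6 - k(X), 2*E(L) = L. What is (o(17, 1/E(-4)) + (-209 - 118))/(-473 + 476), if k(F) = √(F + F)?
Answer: -93 - 2*I ≈ -93.0 - 2.0*I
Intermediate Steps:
k(F) = √2*√F (k(F) = √(2*F) = √2*√F)
E(L) = L/2
o(D, X) = 48 - 6*√2*√X (o(D, X) = 12 + 6*(6 - √2*√X) = 12 + (36 - 6*√2*√X) = 48 - 6*√2*√X)
(o(17, 1/E(-4)) + (-209 - 118))/(-473 + 476) = ((48 - 6*√2*√(1/((½)*(-4)))) + (-209 - 118))/(-473 + 476) = ((48 - 6*√2*√(1/(-2))) - 327)/3 = ((48 - 6*√2*√(-½)) - 327)*(⅓) = ((48 - 6*√2*I*√2/2) - 327)*(⅓) = ((48 - 6*I) - 327)*(⅓) = (-279 - 6*I)*(⅓) = -93 - 2*I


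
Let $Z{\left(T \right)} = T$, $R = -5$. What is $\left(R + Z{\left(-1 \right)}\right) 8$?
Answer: $-48$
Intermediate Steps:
$\left(R + Z{\left(-1 \right)}\right) 8 = \left(-5 - 1\right) 8 = \left(-6\right) 8 = -48$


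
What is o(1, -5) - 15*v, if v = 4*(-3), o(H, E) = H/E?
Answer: 899/5 ≈ 179.80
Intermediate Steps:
v = -12
o(1, -5) - 15*v = 1/(-5) - 15*(-12) = 1*(-⅕) + 180 = -⅕ + 180 = 899/5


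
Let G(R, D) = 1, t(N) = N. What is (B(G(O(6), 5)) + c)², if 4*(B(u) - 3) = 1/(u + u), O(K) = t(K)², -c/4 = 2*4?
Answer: 53361/64 ≈ 833.77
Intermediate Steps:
c = -32 (c = -8*4 = -4*8 = -32)
O(K) = K²
B(u) = 3 + 1/(8*u) (B(u) = 3 + 1/(4*(u + u)) = 3 + 1/(4*((2*u))) = 3 + (1/(2*u))/4 = 3 + 1/(8*u))
(B(G(O(6), 5)) + c)² = ((3 + (⅛)/1) - 32)² = ((3 + (⅛)*1) - 32)² = ((3 + ⅛) - 32)² = (25/8 - 32)² = (-231/8)² = 53361/64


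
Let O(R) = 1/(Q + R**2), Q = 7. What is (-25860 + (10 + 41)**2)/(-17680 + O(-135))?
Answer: 141352696/107447253 ≈ 1.3156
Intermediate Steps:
O(R) = 1/(7 + R**2)
(-25860 + (10 + 41)**2)/(-17680 + O(-135)) = (-25860 + (10 + 41)**2)/(-17680 + 1/(7 + (-135)**2)) = (-25860 + 51**2)/(-17680 + 1/(7 + 18225)) = (-25860 + 2601)/(-17680 + 1/18232) = -23259/(-17680 + 1/18232) = -23259/(-322341759/18232) = -23259*(-18232/322341759) = 141352696/107447253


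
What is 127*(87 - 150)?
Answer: -8001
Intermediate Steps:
127*(87 - 150) = 127*(-63) = -8001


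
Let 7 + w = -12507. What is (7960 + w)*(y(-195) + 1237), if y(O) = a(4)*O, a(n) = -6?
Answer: -10961478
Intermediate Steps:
w = -12514 (w = -7 - 12507 = -12514)
y(O) = -6*O
(7960 + w)*(y(-195) + 1237) = (7960 - 12514)*(-6*(-195) + 1237) = -4554*(1170 + 1237) = -4554*2407 = -10961478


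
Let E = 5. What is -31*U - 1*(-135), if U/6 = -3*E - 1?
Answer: 3111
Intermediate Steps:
U = -96 (U = 6*(-3*5 - 1) = 6*(-15 - 1) = 6*(-16) = -96)
-31*U - 1*(-135) = -31*(-96) - 1*(-135) = 2976 + 135 = 3111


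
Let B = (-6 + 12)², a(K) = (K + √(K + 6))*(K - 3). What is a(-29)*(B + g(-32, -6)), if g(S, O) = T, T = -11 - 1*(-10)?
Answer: 32480 - 1120*I*√23 ≈ 32480.0 - 5371.3*I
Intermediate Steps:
a(K) = (-3 + K)*(K + √(6 + K)) (a(K) = (K + √(6 + K))*(-3 + K) = (-3 + K)*(K + √(6 + K)))
B = 36 (B = 6² = 36)
T = -1 (T = -11 + 10 = -1)
g(S, O) = -1
a(-29)*(B + g(-32, -6)) = ((-29)² - 3*(-29) - 3*√(6 - 29) - 29*√(6 - 29))*(36 - 1) = (841 + 87 - 3*I*√23 - 29*I*√23)*35 = (928 - 32*I*√23)*35 = 32480 - 1120*I*√23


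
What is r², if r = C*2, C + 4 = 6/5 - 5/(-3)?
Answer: 1156/225 ≈ 5.1378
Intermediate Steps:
C = -17/15 (C = -4 + (6/5 - 5/(-3)) = -4 + (6*(⅕) - 5*(-⅓)) = -4 + (6/5 + 5/3) = -4 + 43/15 = -17/15 ≈ -1.1333)
r = -34/15 (r = -17/15*2 = -34/15 ≈ -2.2667)
r² = (-34/15)² = 1156/225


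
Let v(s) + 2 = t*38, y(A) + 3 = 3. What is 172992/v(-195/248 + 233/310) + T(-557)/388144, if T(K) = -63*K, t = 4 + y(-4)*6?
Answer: 11191845083/9703600 ≈ 1153.4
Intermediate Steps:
y(A) = 0 (y(A) = -3 + 3 = 0)
t = 4 (t = 4 + 0*6 = 4 + 0 = 4)
v(s) = 150 (v(s) = -2 + 4*38 = -2 + 152 = 150)
172992/v(-195/248 + 233/310) + T(-557)/388144 = 172992/150 - 63*(-557)/388144 = 172992*(1/150) + 35091*(1/388144) = 28832/25 + 35091/388144 = 11191845083/9703600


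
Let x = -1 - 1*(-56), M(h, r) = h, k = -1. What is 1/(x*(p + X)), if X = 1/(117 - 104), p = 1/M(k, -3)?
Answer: -13/660 ≈ -0.019697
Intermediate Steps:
p = -1 (p = 1/(-1) = -1)
x = 55 (x = -1 + 56 = 55)
X = 1/13 ≈ 0.076923
1/(x*(p + X)) = 1/(55*(-1 + 1/13)) = 1/(55*(-12/13)) = 1/(-660/13) = -13/660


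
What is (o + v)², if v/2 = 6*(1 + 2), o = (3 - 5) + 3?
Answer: 1369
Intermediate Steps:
o = 1 (o = -2 + 3 = 1)
v = 36 (v = 2*(6*(1 + 2)) = 2*(6*3) = 2*18 = 36)
(o + v)² = (1 + 36)² = 37² = 1369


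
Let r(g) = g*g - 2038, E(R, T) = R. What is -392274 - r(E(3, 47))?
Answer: -390245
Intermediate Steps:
r(g) = -2038 + g² (r(g) = g² - 2038 = -2038 + g²)
-392274 - r(E(3, 47)) = -392274 - (-2038 + 3²) = -392274 - (-2038 + 9) = -392274 - 1*(-2029) = -392274 + 2029 = -390245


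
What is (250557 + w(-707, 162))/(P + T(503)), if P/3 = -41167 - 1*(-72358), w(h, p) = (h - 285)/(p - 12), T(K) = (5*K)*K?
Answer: 18791279/101896350 ≈ 0.18442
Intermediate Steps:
T(K) = 5*K²
w(h, p) = (-285 + h)/(-12 + p)
P = 93573 (P = 3*(-41167 - 1*(-72358)) = 3*(-41167 + 72358) = 3*31191 = 93573)
(250557 + w(-707, 162))/(P + T(503)) = (250557 + (-285 - 707)/(-12 + 162))/(93573 + 5*503²) = (250557 - 992/150)/(93573 + 5*253009) = (250557 + (1/150)*(-992))/(93573 + 1265045) = (250557 - 496/75)/1358618 = (18791279/75)*(1/1358618) = 18791279/101896350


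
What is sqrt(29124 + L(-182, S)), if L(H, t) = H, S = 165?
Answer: sqrt(28942) ≈ 170.12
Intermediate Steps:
sqrt(29124 + L(-182, S)) = sqrt(29124 - 182) = sqrt(28942)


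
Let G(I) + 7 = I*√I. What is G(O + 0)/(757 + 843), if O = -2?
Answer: -7/1600 - I*√2/800 ≈ -0.004375 - 0.0017678*I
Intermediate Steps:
G(I) = -7 + I^(3/2) (G(I) = -7 + I*√I = -7 + I^(3/2))
G(O + 0)/(757 + 843) = (-7 + (-2 + 0)^(3/2))/(757 + 843) = (-7 + (-2)^(3/2))/1600 = (-7 - 2*I*√2)*(1/1600) = -7/1600 - I*√2/800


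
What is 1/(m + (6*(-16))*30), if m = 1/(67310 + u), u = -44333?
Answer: -22977/66173759 ≈ -0.00034722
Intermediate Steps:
m = 1/22977 (m = 1/(67310 - 44333) = 1/22977 ≈ 4.3522e-5)
1/(m + (6*(-16))*30) = 1/(1/22977 + (6*(-16))*30) = 1/(1/22977 - 96*30) = 1/(1/22977 - 2880) = 1/(-66173759/22977) = -22977/66173759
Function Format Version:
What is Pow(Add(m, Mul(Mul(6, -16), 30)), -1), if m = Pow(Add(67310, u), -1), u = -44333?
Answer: Rational(-22977, 66173759) ≈ -0.00034722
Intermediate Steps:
m = Rational(1, 22977) (m = Pow(Add(67310, -44333), -1) = Pow(22977, -1) = Rational(1, 22977) ≈ 4.3522e-5)
Pow(Add(m, Mul(Mul(6, -16), 30)), -1) = Pow(Add(Rational(1, 22977), Mul(Mul(6, -16), 30)), -1) = Pow(Add(Rational(1, 22977), Mul(-96, 30)), -1) = Pow(Add(Rational(1, 22977), -2880), -1) = Pow(Rational(-66173759, 22977), -1) = Rational(-22977, 66173759)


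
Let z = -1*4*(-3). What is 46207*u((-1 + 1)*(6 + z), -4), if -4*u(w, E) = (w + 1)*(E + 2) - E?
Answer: -46207/2 ≈ -23104.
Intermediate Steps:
z = 12 (z = -4*(-3) = 12)
u(w, E) = E/4 - (1 + w)*(2 + E)/4 (u(w, E) = -((w + 1)*(E + 2) - E)/4 = -((1 + w)*(2 + E) - E)/4 = -(-E + (1 + w)*(2 + E))/4 = E/4 - (1 + w)*(2 + E)/4)
46207*u((-1 + 1)*(6 + z), -4) = 46207*(-½ - (-1 + 1)*(6 + 12)/2 - ¼*(-4)*(-1 + 1)*(6 + 12)) = 46207*(-½ - 0*18 - ¼*(-4)*0*18) = 46207*(-½ - ½*0 - ¼*(-4)*0) = 46207*(-½ + 0 + 0) = 46207*(-½) = -46207/2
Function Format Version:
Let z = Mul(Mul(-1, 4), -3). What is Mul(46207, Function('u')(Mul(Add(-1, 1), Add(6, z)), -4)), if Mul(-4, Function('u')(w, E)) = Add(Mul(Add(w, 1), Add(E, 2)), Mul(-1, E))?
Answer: Rational(-46207, 2) ≈ -23104.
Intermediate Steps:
z = 12 (z = Mul(-4, -3) = 12)
Function('u')(w, E) = Add(Mul(Rational(1, 4), E), Mul(Rational(-1, 4), Add(1, w), Add(2, E))) (Function('u')(w, E) = Mul(Rational(-1, 4), Add(Mul(Add(w, 1), Add(E, 2)), Mul(-1, E))) = Mul(Rational(-1, 4), Add(Mul(Add(1, w), Add(2, E)), Mul(-1, E))) = Mul(Rational(-1, 4), Add(Mul(-1, E), Mul(Add(1, w), Add(2, E)))) = Add(Mul(Rational(1, 4), E), Mul(Rational(-1, 4), Add(1, w), Add(2, E))))
Mul(46207, Function('u')(Mul(Add(-1, 1), Add(6, z)), -4)) = Mul(46207, Add(Rational(-1, 2), Mul(Rational(-1, 2), Mul(Add(-1, 1), Add(6, 12))), Mul(Rational(-1, 4), -4, Mul(Add(-1, 1), Add(6, 12))))) = Mul(46207, Add(Rational(-1, 2), Mul(Rational(-1, 2), Mul(0, 18)), Mul(Rational(-1, 4), -4, Mul(0, 18)))) = Mul(46207, Add(Rational(-1, 2), Mul(Rational(-1, 2), 0), Mul(Rational(-1, 4), -4, 0))) = Mul(46207, Add(Rational(-1, 2), 0, 0)) = Mul(46207, Rational(-1, 2)) = Rational(-46207, 2)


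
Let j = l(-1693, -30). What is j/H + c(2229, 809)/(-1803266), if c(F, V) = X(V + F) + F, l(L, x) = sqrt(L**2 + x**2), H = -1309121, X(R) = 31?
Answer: -1130/901633 - sqrt(2867149)/1309121 ≈ -0.0025467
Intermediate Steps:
j = sqrt(2867149) (j = sqrt((-1693)**2 + (-30)**2) = sqrt(2866249 + 900) = sqrt(2867149) ≈ 1693.3)
c(F, V) = 31 + F
j/H + c(2229, 809)/(-1803266) = sqrt(2867149)/(-1309121) + (31 + 2229)/(-1803266) = sqrt(2867149)*(-1/1309121) + 2260*(-1/1803266) = -sqrt(2867149)/1309121 - 1130/901633 = -1130/901633 - sqrt(2867149)/1309121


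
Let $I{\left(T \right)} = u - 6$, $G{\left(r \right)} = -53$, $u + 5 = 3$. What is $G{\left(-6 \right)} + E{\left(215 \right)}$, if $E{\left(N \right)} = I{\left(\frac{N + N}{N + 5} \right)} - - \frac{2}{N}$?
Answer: $- \frac{13113}{215} \approx -60.991$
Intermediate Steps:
$u = -2$ ($u = -5 + 3 = -2$)
$I{\left(T \right)} = -8$ ($I{\left(T \right)} = -2 - 6 = -8$)
$E{\left(N \right)} = -8 + \frac{2}{N}$ ($E{\left(N \right)} = -8 - - \frac{2}{N} = -8 + \frac{2}{N}$)
$G{\left(-6 \right)} + E{\left(215 \right)} = -53 - \left(8 - \frac{2}{215}\right) = -53 + \left(-8 + 2 \cdot \frac{1}{215}\right) = -53 + \left(-8 + \frac{2}{215}\right) = -53 - \frac{1718}{215} = - \frac{13113}{215}$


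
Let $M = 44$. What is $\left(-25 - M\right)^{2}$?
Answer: $4761$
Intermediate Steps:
$\left(-25 - M\right)^{2} = \left(-25 - 44\right)^{2} = \left(-69\right)^{2} = 4761$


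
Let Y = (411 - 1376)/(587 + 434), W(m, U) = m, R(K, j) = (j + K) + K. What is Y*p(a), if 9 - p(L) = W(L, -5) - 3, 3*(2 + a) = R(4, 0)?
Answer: -32810/3063 ≈ -10.712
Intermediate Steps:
R(K, j) = j + 2*K (R(K, j) = (K + j) + K = j + 2*K)
a = ⅔ (a = -2 + (0 + 2*4)/3 = -2 + (0 + 8)/3 = -2 + (⅓)*8 = -2 + 8/3 = ⅔ ≈ 0.66667)
Y = -965/1021 ≈ -0.94515
p(L) = 12 - L (p(L) = 9 - (L - 3) = 9 - (-3 + L) = 9 + (3 - L) = 12 - L)
Y*p(a) = -965*(12 - 1*⅔)/1021 = -965*(12 - ⅔)/1021 = -965/1021*34/3 = -32810/3063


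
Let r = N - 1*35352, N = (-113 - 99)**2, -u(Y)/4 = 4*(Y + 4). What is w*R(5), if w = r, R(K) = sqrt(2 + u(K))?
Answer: 9592*I*sqrt(142) ≈ 1.143e+5*I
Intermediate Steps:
u(Y) = -64 - 16*Y (u(Y) = -16*(Y + 4) = -16*(4 + Y) = -4*(16 + 4*Y) = -64 - 16*Y)
N = 44944 (N = (-212)**2 = 44944)
R(K) = sqrt(-62 - 16*K) (R(K) = sqrt(2 + (-64 - 16*K)) = sqrt(-62 - 16*K))
r = 9592 (r = 44944 - 1*35352 = 44944 - 35352 = 9592)
w = 9592
w*R(5) = 9592*sqrt(-62 - 16*5) = 9592*sqrt(-62 - 80) = 9592*sqrt(-142) = 9592*(I*sqrt(142)) = 9592*I*sqrt(142)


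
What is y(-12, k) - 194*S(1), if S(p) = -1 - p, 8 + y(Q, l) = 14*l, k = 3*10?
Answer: 800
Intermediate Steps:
k = 30
y(Q, l) = -8 + 14*l
y(-12, k) - 194*S(1) = (-8 + 14*30) - 194*(-1 - 1*1) = (-8 + 420) - 194*(-1 - 1) = 412 - 194*(-2) = 412 + 388 = 800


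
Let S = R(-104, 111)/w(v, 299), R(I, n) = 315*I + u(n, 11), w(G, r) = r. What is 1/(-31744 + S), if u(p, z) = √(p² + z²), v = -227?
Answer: -1423870292/45355345201107 - 299*√12442/90710690402214 ≈ -3.1394e-5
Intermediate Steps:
R(I, n) = √(121 + n²) + 315*I (R(I, n) = 315*I + √(n² + 11²) = 315*I + √(n² + 121) = 315*I + √(121 + n²) = √(121 + n²) + 315*I)
S = -2520/23 + √12442/299 (S = (√(121 + 111²) + 315*(-104))/299 = (√(121 + 12321) - 32760)*(1/299) = (√12442 - 32760)*(1/299) = (-32760 + √12442)*(1/299) = -2520/23 + √12442/299 ≈ -109.19)
1/(-31744 + S) = 1/(-31744 + (-2520/23 + √12442/299)) = 1/(-732632/23 + √12442/299)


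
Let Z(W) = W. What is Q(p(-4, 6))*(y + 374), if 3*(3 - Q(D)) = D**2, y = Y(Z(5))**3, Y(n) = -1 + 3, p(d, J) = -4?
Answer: -2674/3 ≈ -891.33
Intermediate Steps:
Y(n) = 2
y = 8 (y = 2**3 = 8)
Q(D) = 3 - D**2/3
Q(p(-4, 6))*(y + 374) = (3 - 1/3*(-4)**2)*(8 + 374) = (3 - 1/3*16)*382 = (3 - 16/3)*382 = -7/3*382 = -2674/3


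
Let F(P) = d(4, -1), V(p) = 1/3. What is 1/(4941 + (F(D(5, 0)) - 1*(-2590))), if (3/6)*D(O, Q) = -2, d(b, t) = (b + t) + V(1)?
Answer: 3/22603 ≈ 0.00013273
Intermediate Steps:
V(p) = ⅓
d(b, t) = ⅓ + b + t (d(b, t) = (b + t) + ⅓ = ⅓ + b + t)
D(O, Q) = -4 (D(O, Q) = 2*(-2) = -4)
F(P) = 10/3 (F(P) = ⅓ + 4 - 1 = 10/3)
1/(4941 + (F(D(5, 0)) - 1*(-2590))) = 1/(4941 + (10/3 - 1*(-2590))) = 1/(4941 + (10/3 + 2590)) = 1/(4941 + 7780/3) = 1/(22603/3) = 3/22603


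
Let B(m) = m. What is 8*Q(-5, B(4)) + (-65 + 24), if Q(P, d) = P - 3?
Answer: -105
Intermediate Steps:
Q(P, d) = -3 + P
8*Q(-5, B(4)) + (-65 + 24) = 8*(-3 - 5) + (-65 + 24) = 8*(-8) - 41 = -64 - 41 = -105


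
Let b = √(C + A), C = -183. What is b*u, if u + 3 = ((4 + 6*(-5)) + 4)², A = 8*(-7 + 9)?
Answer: 481*I*√167 ≈ 6215.9*I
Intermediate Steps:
A = 16 (A = 8*2 = 16)
u = 481 (u = -3 + ((4 + 6*(-5)) + 4)² = -3 + ((4 - 30) + 4)² = -3 + (-26 + 4)² = -3 + (-22)² = -3 + 484 = 481)
b = I*√167 (b = √(-183 + 16) = √(-167) = I*√167 ≈ 12.923*I)
b*u = (I*√167)*481 = 481*I*√167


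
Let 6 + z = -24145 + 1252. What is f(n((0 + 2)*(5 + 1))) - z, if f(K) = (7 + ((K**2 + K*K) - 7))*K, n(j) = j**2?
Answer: 5994867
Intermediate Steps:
z = -22899 (z = -6 + (-24145 + 1252) = -6 - 22893 = -22899)
f(K) = 2*K**3 (f(K) = (7 + ((K**2 + K**2) - 7))*K = (7 + (2*K**2 - 7))*K = (7 + (-7 + 2*K**2))*K = (2*K**2)*K = 2*K**3)
f(n((0 + 2)*(5 + 1))) - z = 2*(((0 + 2)*(5 + 1))**2)**3 - 1*(-22899) = 2*((2*6)**2)**3 + 22899 = 2*(12**2)**3 + 22899 = 2*144**3 + 22899 = 2*2985984 + 22899 = 5971968 + 22899 = 5994867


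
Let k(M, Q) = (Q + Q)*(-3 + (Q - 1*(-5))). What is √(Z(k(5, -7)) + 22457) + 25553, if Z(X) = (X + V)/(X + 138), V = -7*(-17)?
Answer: 25553 + √60726185/52 ≈ 25703.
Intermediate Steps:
V = 119
k(M, Q) = 2*Q*(2 + Q) (k(M, Q) = (2*Q)*(-3 + (Q + 5)) = (2*Q)*(-3 + (5 + Q)) = (2*Q)*(2 + Q) = 2*Q*(2 + Q))
Z(X) = (119 + X)/(138 + X) (Z(X) = (X + 119)/(X + 138) = (119 + X)/(138 + X))
√(Z(k(5, -7)) + 22457) + 25553 = √((119 + 2*(-7)*(2 - 7))/(138 + 2*(-7)*(2 - 7)) + 22457) + 25553 = √((119 + 2*(-7)*(-5))/(138 + 2*(-7)*(-5)) + 22457) + 25553 = √((119 + 70)/(138 + 70) + 22457) + 25553 = √(189/208 + 22457) + 25553 = √(4671245/208) + 25553 = √60726185/52 + 25553 = 25553 + √60726185/52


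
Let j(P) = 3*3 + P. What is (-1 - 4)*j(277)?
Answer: -1430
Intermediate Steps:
j(P) = 9 + P
(-1 - 4)*j(277) = (-1 - 4)*(9 + 277) = -5*286 = -1430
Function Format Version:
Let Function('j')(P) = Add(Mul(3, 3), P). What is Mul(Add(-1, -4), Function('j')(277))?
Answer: -1430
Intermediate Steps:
Function('j')(P) = Add(9, P)
Mul(Add(-1, -4), Function('j')(277)) = Mul(Add(-1, -4), Add(9, 277)) = Mul(-5, 286) = -1430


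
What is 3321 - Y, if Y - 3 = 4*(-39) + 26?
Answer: 3448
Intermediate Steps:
Y = -127 (Y = 3 + (4*(-39) + 26) = 3 + (-156 + 26) = 3 - 130 = -127)
3321 - Y = 3321 - 1*(-127) = 3321 + 127 = 3448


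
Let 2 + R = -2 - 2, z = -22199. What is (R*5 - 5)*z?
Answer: 776965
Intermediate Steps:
R = -6 (R = -2 + (-2 - 2) = -2 - 4 = -6)
(R*5 - 5)*z = (-6*5 - 5)*(-22199) = (-30 - 5)*(-22199) = -35*(-22199) = 776965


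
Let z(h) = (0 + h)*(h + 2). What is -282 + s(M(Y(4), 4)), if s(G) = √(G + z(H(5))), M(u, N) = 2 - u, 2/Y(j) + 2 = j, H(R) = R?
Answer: -276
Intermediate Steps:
z(h) = h*(2 + h)
Y(j) = 2/(-2 + j)
s(G) = √(35 + G) (s(G) = √(G + 5*(2 + 5)) = √(G + 5*7) = √(G + 35) = √(35 + G))
-282 + s(M(Y(4), 4)) = -282 + √(35 + (2 - 2/(-2 + 4))) = -282 + √(35 + (2 - 2/2)) = -282 + √(35 + (2 - 1*1)) = -282 + √(35 + (2 - 1)) = -282 + √(35 + 1) = -282 + √36 = -282 + 6 = -276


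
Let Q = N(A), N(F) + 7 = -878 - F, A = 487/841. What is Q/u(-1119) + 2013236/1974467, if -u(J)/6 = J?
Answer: 4948578496670/5574388289679 ≈ 0.88773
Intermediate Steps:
u(J) = -6*J
A = 487/841 (A = 487*(1/841) = 487/841 ≈ 0.57907)
N(F) = -885 - F (N(F) = -7 + (-878 - F) = -885 - F)
Q = -744772/841 (Q = -885 - 1*487/841 = -885 - 487/841 = -744772/841 ≈ -885.58)
Q/u(-1119) + 2013236/1974467 = -744772/(841*((-6*(-1119)))) + 2013236/1974467 = -744772/841/6714 + 2013236*(1/1974467) = -744772/841*1/6714 + 2013236/1974467 = -372386/2823237 + 2013236/1974467 = 4948578496670/5574388289679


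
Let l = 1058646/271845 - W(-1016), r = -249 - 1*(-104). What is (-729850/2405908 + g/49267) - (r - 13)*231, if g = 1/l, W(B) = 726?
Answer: 70768740715103587267201/1938991970045601272 ≈ 36498.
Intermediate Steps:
r = -145 (r = -249 + 104 = -145)
l = -65433608/90615 (l = 1058646/271845 - 1*726 = 1058646*(1/271845) - 726 = 352882/90615 - 726 = -65433608/90615 ≈ -722.11)
g = -90615/65433608 (g = 1/(-65433608/90615) = -90615/65433608 ≈ -0.0013848)
(-729850/2405908 + g/49267) - (r - 13)*231 = (-729850/2405908 - 90615/65433608/49267) - (-145 - 13)*231 = (-729850*1/2405908 - 90615/65433608*1/49267) - (-158)*231 = (-364925/1202954 - 90615/3223717565336) - 1*(-36498) = -588207620767958255/1938991970045601272 + 36498 = 70768740715103587267201/1938991970045601272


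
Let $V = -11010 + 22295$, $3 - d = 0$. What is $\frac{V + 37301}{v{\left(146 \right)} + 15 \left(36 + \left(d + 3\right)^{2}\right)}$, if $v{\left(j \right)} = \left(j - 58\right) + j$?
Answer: $\frac{24293}{657} \approx 36.976$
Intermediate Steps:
$d = 3$ ($d = 3 - 0 = 3 + 0 = 3$)
$v{\left(j \right)} = -58 + 2 j$ ($v{\left(j \right)} = \left(-58 + j\right) + j = -58 + 2 j$)
$V = 11285$
$\frac{V + 37301}{v{\left(146 \right)} + 15 \left(36 + \left(d + 3\right)^{2}\right)} = \frac{11285 + 37301}{\left(-58 + 2 \cdot 146\right) + 15 \left(36 + \left(3 + 3\right)^{2}\right)} = \frac{48586}{\left(-58 + 292\right) + 15 \left(36 + 6^{2}\right)} = \frac{48586}{234 + 15 \left(36 + 36\right)} = \frac{48586}{234 + 15 \cdot 72} = \frac{48586}{234 + 1080} = \frac{48586}{1314} = 48586 \cdot \frac{1}{1314} = \frac{24293}{657}$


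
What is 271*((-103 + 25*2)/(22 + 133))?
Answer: -14363/155 ≈ -92.665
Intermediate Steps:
271*((-103 + 25*2)/(22 + 133)) = 271*((-103 + 50)/155) = 271*(-53*1/155) = 271*(-53/155) = -14363/155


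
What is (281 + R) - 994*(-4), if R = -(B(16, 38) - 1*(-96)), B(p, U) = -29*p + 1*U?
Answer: 4587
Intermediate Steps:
B(p, U) = U - 29*p (B(p, U) = -29*p + U = U - 29*p)
R = 330 (R = -((38 - 29*16) - 1*(-96)) = -((38 - 464) + 96) = -(-426 + 96) = -1*(-330) = 330)
(281 + R) - 994*(-4) = (281 + 330) - 994*(-4) = 611 + 3976 = 4587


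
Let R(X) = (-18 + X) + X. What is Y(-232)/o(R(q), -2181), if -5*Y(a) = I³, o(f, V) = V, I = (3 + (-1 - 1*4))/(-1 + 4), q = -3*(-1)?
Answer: -8/294435 ≈ -2.7171e-5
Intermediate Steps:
q = 3
I = -⅔ (I = (3 + (-1 - 4))/3 = (3 - 5)*(⅓) = -2*⅓ = -⅔ ≈ -0.66667)
R(X) = -18 + 2*X
Y(a) = 8/135 (Y(a) = -(-⅔)³/5 = -⅕*(-8/27) = 8/135)
Y(-232)/o(R(q), -2181) = (8/135)/(-2181) = (8/135)*(-1/2181) = -8/294435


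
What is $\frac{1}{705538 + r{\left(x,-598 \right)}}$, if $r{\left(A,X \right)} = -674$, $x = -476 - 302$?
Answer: $\frac{1}{704864} \approx 1.4187 \cdot 10^{-6}$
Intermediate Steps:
$x = -778$ ($x = -476 - 302 = -778$)
$\frac{1}{705538 + r{\left(x,-598 \right)}} = \frac{1}{705538 - 674} = \frac{1}{704864}$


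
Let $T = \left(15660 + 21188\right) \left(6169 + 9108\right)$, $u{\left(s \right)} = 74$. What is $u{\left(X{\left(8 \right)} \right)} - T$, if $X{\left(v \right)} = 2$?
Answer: $-562926822$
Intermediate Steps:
$T = 562926896$ ($T = 36848 \cdot 15277 = 562926896$)
$u{\left(X{\left(8 \right)} \right)} - T = 74 - 562926896 = -562926822$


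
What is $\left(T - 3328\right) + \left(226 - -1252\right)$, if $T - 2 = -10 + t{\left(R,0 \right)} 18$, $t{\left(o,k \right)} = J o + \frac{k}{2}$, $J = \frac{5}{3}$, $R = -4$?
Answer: $-1978$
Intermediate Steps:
$J = \frac{5}{3}$ ($J = 5 \cdot \frac{1}{3} = \frac{5}{3} \approx 1.6667$)
$t{\left(o,k \right)} = \frac{k}{2} + \frac{5 o}{3}$ ($t{\left(o,k \right)} = \frac{5 o}{3} + \frac{k}{2} = \frac{k}{2} + \frac{5 o}{3}$)
$T = -128$ ($T = 2 + \left(-10 + \left(\frac{1}{2} \cdot 0 + \frac{5}{3} \left(-4\right)\right) 18\right) = 2 + \left(-10 + \left(0 - \frac{20}{3}\right) 18\right) = 2 - 130 = -128$)
$\left(T - 3328\right) + \left(226 - -1252\right) = \left(-128 - 3328\right) + \left(226 - -1252\right) = -3456 + \left(226 + 1252\right) = -3456 + 1478 = -1978$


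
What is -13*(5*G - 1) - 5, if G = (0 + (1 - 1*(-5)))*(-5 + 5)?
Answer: 8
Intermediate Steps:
G = 0 (G = (0 + (1 + 5))*0 = (0 + 6)*0 = 6*0 = 0)
-13*(5*G - 1) - 5 = -13*(5*0 - 1) - 5 = -13*(0 - 1) - 5 = -13*(-1) - 5 = 13 - 5 = 8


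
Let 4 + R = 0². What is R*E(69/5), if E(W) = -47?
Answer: 188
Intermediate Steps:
R = -4 (R = -4 + 0² = -4 + 0 = -4)
R*E(69/5) = -4*(-47) = 188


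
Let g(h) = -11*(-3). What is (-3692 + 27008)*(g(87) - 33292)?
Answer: -775466844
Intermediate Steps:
g(h) = 33
(-3692 + 27008)*(g(87) - 33292) = (-3692 + 27008)*(33 - 33292) = 23316*(-33259) = -775466844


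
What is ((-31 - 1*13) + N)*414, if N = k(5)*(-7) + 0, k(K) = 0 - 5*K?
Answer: 54234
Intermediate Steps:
k(K) = -5*K
N = 175 (N = -5*5*(-7) + 0 = -25*(-7) + 0 = 175 + 0 = 175)
((-31 - 1*13) + N)*414 = ((-31 - 1*13) + 175)*414 = ((-31 - 13) + 175)*414 = (-44 + 175)*414 = 131*414 = 54234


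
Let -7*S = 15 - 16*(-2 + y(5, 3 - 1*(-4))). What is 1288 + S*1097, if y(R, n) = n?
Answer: 80321/7 ≈ 11474.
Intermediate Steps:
S = 65/7 (S = -(15 - 16*(-2 + (3 - 1*(-4))))/7 = -(15 - 16*(-2 + (3 + 4)))/7 = -(15 - 16*(-2 + 7))/7 = -(15 - 16*5)/7 = -(15 - 80)/7 = -⅐*(-65) = 65/7 ≈ 9.2857)
1288 + S*1097 = 1288 + (65/7)*1097 = 1288 + 71305/7 = 80321/7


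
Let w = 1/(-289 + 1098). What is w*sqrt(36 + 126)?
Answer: 9*sqrt(2)/809 ≈ 0.015733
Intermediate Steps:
w = 1/809 ≈ 0.0012361
w*sqrt(36 + 126) = sqrt(36 + 126)/809 = sqrt(162)/809 = (9*sqrt(2))/809 = 9*sqrt(2)/809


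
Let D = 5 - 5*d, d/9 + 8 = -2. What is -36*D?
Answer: -16380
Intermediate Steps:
d = -90 (d = -72 + 9*(-2) = -72 - 18 = -90)
D = 455 (D = 5 - 5*(-90) = 5 + 450 = 455)
-36*D = -36*455 = -16380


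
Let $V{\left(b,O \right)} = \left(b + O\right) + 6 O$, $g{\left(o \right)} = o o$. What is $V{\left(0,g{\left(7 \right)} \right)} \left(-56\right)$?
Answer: $-19208$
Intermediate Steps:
$g{\left(o \right)} = o^{2}$
$V{\left(b,O \right)} = b + 7 O$ ($V{\left(b,O \right)} = \left(O + b\right) + 6 O = b + 7 O$)
$V{\left(0,g{\left(7 \right)} \right)} \left(-56\right) = \left(0 + 7 \cdot 7^{2}\right) \left(-56\right) = \left(0 + 7 \cdot 49\right) \left(-56\right) = \left(0 + 343\right) \left(-56\right) = 343 \left(-56\right) = -19208$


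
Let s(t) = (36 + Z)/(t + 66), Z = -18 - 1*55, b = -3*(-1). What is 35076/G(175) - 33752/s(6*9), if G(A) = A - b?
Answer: 174484773/1591 ≈ 1.0967e+5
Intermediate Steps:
b = 3
Z = -73 (Z = -18 - 55 = -73)
s(t) = -37/(66 + t) (s(t) = (36 - 73)/(t + 66) = -37/(66 + t))
G(A) = -3 + A (G(A) = A - 1*3 = A - 3 = -3 + A)
35076/G(175) - 33752/s(6*9) = 35076/(-3 + 175) - 33752/((-37/(66 + 6*9))) = 35076/172 - 33752/((-37/(66 + 54))) = 35076*(1/172) - 33752/((-37/120)) = 8769/43 - 33752/((-37*1/120)) = 8769/43 - 33752/(-37/120) = 8769/43 - 33752*(-120/37) = 8769/43 + 4050240/37 = 174484773/1591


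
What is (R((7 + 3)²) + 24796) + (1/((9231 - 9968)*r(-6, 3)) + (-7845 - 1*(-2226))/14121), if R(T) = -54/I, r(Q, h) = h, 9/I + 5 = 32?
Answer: 85455417436/3469059 ≈ 24634.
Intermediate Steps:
I = ⅓ (I = 9/(-5 + 32) = 9/27 = 9*(1/27) = ⅓ ≈ 0.33333)
R(T) = -162 (R(T) = -54/⅓ = -54*3 = -162)
(R((7 + 3)²) + 24796) + (1/((9231 - 9968)*r(-6, 3)) + (-7845 - 1*(-2226))/14121) = (-162 + 24796) + (1/((9231 - 9968)*3) + (-7845 - 1*(-2226))/14121) = 24634 + ((⅓)/(-737) + (-7845 + 2226)*(1/14121)) = 24634 + (-1/737*⅓ - 5619*1/14121) = 24634 + (-1/2211 - 1873/4707) = 24634 - 1381970/3469059 = 85455417436/3469059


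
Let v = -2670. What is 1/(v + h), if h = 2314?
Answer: -1/356 ≈ -0.0028090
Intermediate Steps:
1/(v + h) = 1/(-2670 + 2314) = 1/(-356) = -1/356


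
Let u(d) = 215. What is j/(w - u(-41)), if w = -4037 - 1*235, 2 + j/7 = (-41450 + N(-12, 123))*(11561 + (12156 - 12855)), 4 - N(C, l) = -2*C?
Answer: 450447142/641 ≈ 7.0273e+5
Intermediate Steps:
N(C, l) = 4 + 2*C (N(C, l) = 4 - (-2)*C = 4 + 2*C)
j = -3153129994 (j = -14 + 7*((-41450 + (4 + 2*(-12)))*(11561 + (12156 - 12855))) = -14 + 7*((-41450 + (4 - 24))*(11561 - 699)) = -14 + 7*((-41450 - 20)*10862) = -14 + 7*(-41470*10862) = -14 + 7*(-450447140) = -14 - 3153129980 = -3153129994)
w = -4272 (w = -4037 - 235 = -4272)
j/(w - u(-41)) = -3153129994/(-4272 - 1*215) = -3153129994/(-4272 - 215) = -3153129994/(-4487) = -3153129994*(-1/4487) = 450447142/641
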